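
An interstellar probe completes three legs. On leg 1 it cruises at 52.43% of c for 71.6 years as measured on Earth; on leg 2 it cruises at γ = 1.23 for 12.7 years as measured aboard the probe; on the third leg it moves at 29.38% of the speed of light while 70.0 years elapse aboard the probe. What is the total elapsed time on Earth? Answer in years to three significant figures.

Δt = 160 years

Leg 1: 71.6 years is already measured on Earth.
Leg 2: γ = 1.23; Δt_2 = 1.230 × 12.7 = 15.62 years.
Leg 3: β = 0.2938; γ = 1/√(1 − 0.2938²) = 1/√0.9137 = 1.046; Δt_3 = 1.046 × 70.0 = 73.23 years.
Total: 71.60 + 15.62 + 73.23 years.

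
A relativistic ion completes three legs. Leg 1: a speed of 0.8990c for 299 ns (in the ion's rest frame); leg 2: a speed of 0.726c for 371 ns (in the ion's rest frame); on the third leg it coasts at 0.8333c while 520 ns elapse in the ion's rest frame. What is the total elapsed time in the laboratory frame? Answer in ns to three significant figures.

Δt = 2160 ns

Leg 1: γ = 1/√(1 − 0.8990²) = 1/√0.1918 = 2.283; Δt_1 = 2.283 × 299 = 682.7 ns.
Leg 2: γ = 1/√(1 − 0.726²) = 1/√0.4729 = 1.454; Δt_2 = 1.454 × 371 = 539.5 ns.
Leg 3: γ = 1/√(1 − 0.8333²) = 1/√0.3056 = 1.809; Δt_3 = 1.809 × 520 = 940.6 ns.
Total: 682.7 + 539.5 + 940.6 ns.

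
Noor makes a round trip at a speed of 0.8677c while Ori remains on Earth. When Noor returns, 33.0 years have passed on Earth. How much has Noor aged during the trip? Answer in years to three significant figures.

τ = 16.4 years

γ = 1/√(1 − 0.8677²) = 1/√0.2471 = 2.012
Noor's clock measures proper time along the trip: τ = Δt/γ = 33.0/2.012 years.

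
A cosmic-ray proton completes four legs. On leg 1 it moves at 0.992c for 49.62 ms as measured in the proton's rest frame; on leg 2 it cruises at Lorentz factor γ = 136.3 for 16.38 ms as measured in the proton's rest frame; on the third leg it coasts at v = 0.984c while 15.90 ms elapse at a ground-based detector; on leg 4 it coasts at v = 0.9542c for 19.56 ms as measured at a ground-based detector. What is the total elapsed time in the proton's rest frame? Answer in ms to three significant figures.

τ = 74.7 ms

Leg 1: 49.62 ms is already measured in the proton's rest frame.
Leg 2: 16.38 ms is already measured in the proton's rest frame.
Leg 3: γ = 1/√(1 − 0.984²) = 1/√0.03174 = 5.613; τ_3 = 15.90/5.613 = 2.833 ms.
Leg 4: γ = 1/√(1 − 0.9542²) = 1/√0.08950 = 3.343; τ_4 = 19.56/3.343 = 5.852 ms.
Total: 49.62 + 16.38 + 2.833 + 5.852 ms.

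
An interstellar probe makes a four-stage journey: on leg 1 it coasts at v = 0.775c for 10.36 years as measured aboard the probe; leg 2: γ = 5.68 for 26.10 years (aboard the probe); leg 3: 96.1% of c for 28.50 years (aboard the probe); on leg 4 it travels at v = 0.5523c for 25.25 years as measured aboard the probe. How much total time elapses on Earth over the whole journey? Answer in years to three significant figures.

Δt = 298 years

Leg 1: γ = 1/√(1 − 0.775²) = 1/√0.3994 = 1.582; Δt_1 = 1.582 × 10.36 = 16.39 years.
Leg 2: γ = 5.68; Δt_2 = 5.680 × 26.10 = 148.2 years.
Leg 3: β = 0.961; γ = 1/√(1 − 0.961²) = 1/√0.07648 = 3.616; Δt_3 = 3.616 × 28.50 = 103.1 years.
Leg 4: γ = 1/√(1 − 0.5523²) = 1/√0.6950 = 1.200; Δt_4 = 1.200 × 25.25 = 30.29 years.
Total: 16.39 + 148.2 + 103.1 + 30.29 years.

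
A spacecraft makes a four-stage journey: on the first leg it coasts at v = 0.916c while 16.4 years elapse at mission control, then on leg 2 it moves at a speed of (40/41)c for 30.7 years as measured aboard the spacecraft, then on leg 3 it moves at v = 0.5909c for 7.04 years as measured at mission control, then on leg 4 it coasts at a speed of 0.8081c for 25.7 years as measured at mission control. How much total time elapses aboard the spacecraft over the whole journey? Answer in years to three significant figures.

Leg 1: γ = 1/√(1 − 0.916²) = 1/√0.1609 = 2.493; τ_1 = 16.4/2.493 = 6.579 years.
Leg 2: 30.7 years is already measured aboard the spacecraft.
Leg 3: γ = 1/√(1 − 0.5909²) = 1/√0.6508 = 1.240; τ_3 = 7.04/1.240 = 5.679 years.
Leg 4: γ = 1/√(1 − 0.8081²) = 1/√0.3470 = 1.698; τ_4 = 25.7/1.698 = 15.14 years.
Total: 6.579 + 30.70 + 5.679 + 15.14 years.

τ = 58.1 years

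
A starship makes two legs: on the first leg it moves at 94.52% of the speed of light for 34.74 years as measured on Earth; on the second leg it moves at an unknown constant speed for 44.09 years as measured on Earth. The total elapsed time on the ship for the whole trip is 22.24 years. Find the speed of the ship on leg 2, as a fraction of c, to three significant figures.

Leg 1: β = 0.9452; γ = 1/√(1 − 0.9452²) = 1/√0.1066 = 3.063; τ_1 = 34.74/3.063 = 11.34 years.
Leg 2: speed unknown; τ_2 = 44.09/γ_2.
Total proper time: 11.34 + τ_2 = 22.24, so τ_2 = 22.24 − 11.34 = 10.90 years.
γ_2 = 44.09/10.90 = 4.046; β = √(1 − 1/γ²) = √0.9389.

β = 0.969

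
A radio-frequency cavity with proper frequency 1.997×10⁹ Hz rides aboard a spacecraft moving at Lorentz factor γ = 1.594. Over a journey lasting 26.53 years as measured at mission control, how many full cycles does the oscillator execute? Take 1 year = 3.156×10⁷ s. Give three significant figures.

γ = 1.594
The oscillator's own cycle count is N = f × τ where τ is the proper time aboard the spacecraft. τ = Δt/γ = 26.53/1.594 = 16.64 years = 5.253×10⁸ s.
N = 1.997×10⁹ × 5.253×10⁸ = 1.049×10¹⁸.

N = 1.05×10¹⁸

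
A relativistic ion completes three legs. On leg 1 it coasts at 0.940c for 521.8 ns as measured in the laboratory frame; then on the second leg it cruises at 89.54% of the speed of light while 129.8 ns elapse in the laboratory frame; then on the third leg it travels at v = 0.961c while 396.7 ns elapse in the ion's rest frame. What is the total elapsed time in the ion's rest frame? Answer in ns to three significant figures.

τ = 633 ns

Leg 1: γ = 1/√(1 − 0.940²) = 1/√0.1164 = 2.931; τ_1 = 521.8/2.931 = 178.0 ns.
Leg 2: β = 0.8954; γ = 1/√(1 − 0.8954²) = 1/√0.1983 = 2.246; τ_2 = 129.8/2.246 = 57.80 ns.
Leg 3: 396.7 ns is already measured in the ion's rest frame.
Total: 178.0 + 57.80 + 396.7 ns.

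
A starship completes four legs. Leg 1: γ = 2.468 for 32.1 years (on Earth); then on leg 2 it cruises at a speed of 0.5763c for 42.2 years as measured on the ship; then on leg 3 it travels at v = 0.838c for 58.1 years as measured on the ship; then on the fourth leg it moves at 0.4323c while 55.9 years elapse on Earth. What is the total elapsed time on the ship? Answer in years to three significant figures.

Leg 1: γ = 2.468; τ_1 = 32.1/2.468 = 13.01 years.
Leg 2: 42.2 years is already measured on the ship.
Leg 3: 58.1 years is already measured on the ship.
Leg 4: γ = 1/√(1 − 0.4323²) = 1/√0.8131 = 1.109; τ_4 = 55.9/1.109 = 50.41 years.
Total: 13.01 + 42.20 + 58.10 + 50.41 years.

τ = 164 years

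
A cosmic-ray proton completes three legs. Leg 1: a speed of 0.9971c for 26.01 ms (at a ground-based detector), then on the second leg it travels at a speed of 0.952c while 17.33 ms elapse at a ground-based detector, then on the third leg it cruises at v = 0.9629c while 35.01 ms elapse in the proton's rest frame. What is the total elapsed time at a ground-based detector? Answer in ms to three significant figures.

Δt = 173 ms

Leg 1: 26.01 ms is already measured at a ground-based detector.
Leg 2: 17.33 ms is already measured at a ground-based detector.
Leg 3: γ = 1/√(1 − 0.9629²) = 1/√0.07282 = 3.706; Δt_3 = 3.706 × 35.01 = 129.7 ms.
Total: 26.01 + 17.33 + 129.7 ms.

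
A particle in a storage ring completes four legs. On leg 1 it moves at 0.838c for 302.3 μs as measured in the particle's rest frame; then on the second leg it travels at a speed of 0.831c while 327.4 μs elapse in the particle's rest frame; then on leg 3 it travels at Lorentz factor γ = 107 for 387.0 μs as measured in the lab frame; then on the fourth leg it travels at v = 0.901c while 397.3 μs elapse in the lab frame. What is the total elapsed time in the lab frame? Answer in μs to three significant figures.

Δt = 1930 μs

Leg 1: γ = 1/√(1 − 0.838²) = 1/√0.2978 = 1.833; Δt_1 = 1.833 × 302.3 = 554.0 μs.
Leg 2: γ = 1/√(1 − 0.831²) = 1/√0.3094 = 1.798; Δt_2 = 1.798 × 327.4 = 588.6 μs.
Leg 3: 387.0 μs is already measured in the lab frame.
Leg 4: 397.3 μs is already measured in the lab frame.
Total: 554.0 + 588.6 + 387.0 + 397.3 μs.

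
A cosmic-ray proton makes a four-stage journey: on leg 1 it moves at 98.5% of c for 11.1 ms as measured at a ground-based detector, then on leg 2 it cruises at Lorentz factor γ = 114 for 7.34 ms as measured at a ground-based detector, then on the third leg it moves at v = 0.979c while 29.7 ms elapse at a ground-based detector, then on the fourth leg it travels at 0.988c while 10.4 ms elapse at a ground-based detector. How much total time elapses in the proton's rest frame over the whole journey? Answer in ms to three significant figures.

Leg 1: β = 0.985; γ = 1/√(1 − 0.985²) = 1/√0.02977 = 5.795; τ_1 = 11.1/5.795 = 1.915 ms.
Leg 2: γ = 114; τ_2 = 7.34/114.0 = 0.06439 ms.
Leg 3: γ = 1/√(1 − 0.979²) = 1/√0.04156 = 4.905; τ_3 = 29.7/4.905 = 6.055 ms.
Leg 4: γ = 1/√(1 − 0.988²) = 1/√0.02386 = 6.474; τ_4 = 10.4/6.474 = 1.606 ms.
Total: 1.915 + 0.06439 + 6.055 + 1.606 ms.

τ = 9.64 ms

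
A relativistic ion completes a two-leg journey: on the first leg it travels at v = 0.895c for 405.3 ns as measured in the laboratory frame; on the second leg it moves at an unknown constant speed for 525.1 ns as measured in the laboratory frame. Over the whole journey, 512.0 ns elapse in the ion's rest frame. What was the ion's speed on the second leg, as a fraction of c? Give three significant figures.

Leg 1: γ = 1/√(1 − 0.895²) = 1/√0.1990 = 2.242; τ_1 = 405.3/2.242 = 180.8 ns.
Leg 2: speed unknown; τ_2 = 525.1/γ_2.
Total proper time: 180.8 + τ_2 = 512.0, so τ_2 = 512.0 − 180.8 = 331.2 ns.
γ_2 = 525.1/331.2 = 1.585; β = √(1 − 1/γ²) = √0.6021.

β = 0.776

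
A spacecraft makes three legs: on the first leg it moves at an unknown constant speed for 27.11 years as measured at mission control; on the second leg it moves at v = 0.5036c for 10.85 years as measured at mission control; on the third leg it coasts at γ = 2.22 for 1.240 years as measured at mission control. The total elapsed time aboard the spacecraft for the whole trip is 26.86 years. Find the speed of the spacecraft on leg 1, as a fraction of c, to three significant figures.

β = 0.781

Leg 1: speed unknown; τ_1 = 27.11/γ_1.
Leg 2: γ = 1/√(1 − 0.5036²) = 1/√0.7464 = 1.157; τ_2 = 10.85/1.157 = 9.374 years.
Leg 3: γ = 2.22; τ_3 = 1.240/2.220 = 0.5586 years.
Total proper time: τ_1 + 9.374 + 0.5586 = 26.86, so τ_1 = 26.86 − 9.932 = 16.93 years.
γ_1 = 27.11/16.93 = 1.602; β = √(1 − 1/γ²) = √0.6101.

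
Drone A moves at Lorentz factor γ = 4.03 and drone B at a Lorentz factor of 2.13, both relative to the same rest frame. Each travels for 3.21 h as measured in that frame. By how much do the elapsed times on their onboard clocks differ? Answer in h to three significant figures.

A: γ = 4.03; τ_A = 3.21/4.030 = 0.7965 h.
B: γ = 2.13; τ_B = 3.21/2.130 = 1.507 h.

|τ_A − τ_B| = 0.711 h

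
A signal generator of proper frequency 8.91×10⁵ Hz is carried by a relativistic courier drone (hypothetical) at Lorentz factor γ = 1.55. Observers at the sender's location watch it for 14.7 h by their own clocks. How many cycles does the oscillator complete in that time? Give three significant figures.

N = 3.04×10¹⁰

γ = 1.55
During 14.7 h of lab time, the oscillator's proper time advances by τ = Δt/γ = 14.7/1.550 = 9.484 h = 3.414×10⁴ s.
N = f × τ = 8.91×10⁵ × 3.414×10⁴ = 3.042×10¹⁰.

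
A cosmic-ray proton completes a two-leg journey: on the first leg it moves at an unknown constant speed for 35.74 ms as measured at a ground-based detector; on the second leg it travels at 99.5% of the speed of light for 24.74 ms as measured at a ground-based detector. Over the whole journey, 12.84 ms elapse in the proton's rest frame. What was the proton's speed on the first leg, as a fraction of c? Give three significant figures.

β = 0.957

Leg 1: speed unknown; τ_1 = 35.74/γ_1.
Leg 2: β = 0.995; γ = 1/√(1 − 0.995²) = 1/√0.009975 = 10.01; τ_2 = 24.74/10.01 = 2.471 ms.
Total proper time: τ_1 + 2.471 = 12.84, so τ_1 = 12.84 − 2.471 = 10.37 ms.
γ_1 = 35.74/10.37 = 3.447; β = √(1 − 1/γ²) = √0.9158.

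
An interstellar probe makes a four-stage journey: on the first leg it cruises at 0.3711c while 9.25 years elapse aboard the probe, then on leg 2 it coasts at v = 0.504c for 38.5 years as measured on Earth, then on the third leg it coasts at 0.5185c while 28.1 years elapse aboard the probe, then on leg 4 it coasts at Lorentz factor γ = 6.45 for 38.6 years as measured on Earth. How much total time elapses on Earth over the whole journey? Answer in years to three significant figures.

Leg 1: γ = 1/√(1 − 0.3711²) = 1/√0.8623 = 1.077; Δt_1 = 1.077 × 9.25 = 9.961 years.
Leg 2: 38.5 years is already measured on Earth.
Leg 3: γ = 1/√(1 − 0.5185²) = 1/√0.7312 = 1.169; Δt_3 = 1.169 × 28.1 = 32.86 years.
Leg 4: 38.6 years is already measured on Earth.
Total: 9.961 + 38.50 + 32.86 + 38.60 years.

Δt = 120 years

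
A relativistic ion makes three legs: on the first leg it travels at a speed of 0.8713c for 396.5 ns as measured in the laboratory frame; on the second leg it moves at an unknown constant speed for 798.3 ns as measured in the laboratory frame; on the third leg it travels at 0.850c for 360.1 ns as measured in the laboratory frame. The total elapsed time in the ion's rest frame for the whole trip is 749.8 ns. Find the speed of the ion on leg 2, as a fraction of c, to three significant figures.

Leg 1: γ = 1/√(1 − 0.8713²) = 1/√0.2408 = 2.038; τ_1 = 396.5/2.038 = 194.6 ns.
Leg 2: speed unknown; τ_2 = 798.3/γ_2.
Leg 3: γ = 1/√(1 − 0.850²) = 1/√0.2775 = 1.898; τ_3 = 360.1/1.898 = 189.7 ns.
Total proper time: 194.6 + τ_2 + 189.7 = 749.8, so τ_2 = 749.8 − 384.3 = 365.5 ns.
γ_2 = 798.3/365.5 = 2.184; β = √(1 − 1/γ²) = √0.7903.

β = 0.889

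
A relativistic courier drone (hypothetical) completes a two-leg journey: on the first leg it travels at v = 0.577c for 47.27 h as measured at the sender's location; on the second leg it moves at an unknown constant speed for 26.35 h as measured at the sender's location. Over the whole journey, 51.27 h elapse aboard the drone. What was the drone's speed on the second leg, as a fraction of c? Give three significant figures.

β = 0.877

Leg 1: γ = 1/√(1 − 0.577²) = 1/√0.6671 = 1.224; τ_1 = 47.27/1.224 = 38.61 h.
Leg 2: speed unknown; τ_2 = 26.35/γ_2.
Total proper time: 38.61 + τ_2 = 51.27, so τ_2 = 51.27 − 38.61 = 12.66 h.
γ_2 = 26.35/12.66 = 2.081; β = √(1 − 1/γ²) = √0.7691.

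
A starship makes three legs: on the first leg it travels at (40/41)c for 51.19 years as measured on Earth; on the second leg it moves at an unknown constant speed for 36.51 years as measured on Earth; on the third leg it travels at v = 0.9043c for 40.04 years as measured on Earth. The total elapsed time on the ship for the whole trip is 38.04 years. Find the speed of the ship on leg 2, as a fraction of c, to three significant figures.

β = 0.964

Leg 1: γ = 1/√(1 − (40/41)²) = 41/9 ≈ 4.556; τ_1 = 51.19/4.556 = 11.24 years.
Leg 2: speed unknown; τ_2 = 36.51/γ_2.
Leg 3: γ = 1/√(1 − 0.9043²) = 1/√0.1822 = 2.342; τ_3 = 40.04/2.342 = 17.09 years.
Total proper time: 11.24 + τ_2 + 17.09 = 38.04, so τ_2 = 38.04 − 28.33 = 9.710 years.
γ_2 = 36.51/9.710 = 3.760; β = √(1 − 1/γ²) = √0.9293.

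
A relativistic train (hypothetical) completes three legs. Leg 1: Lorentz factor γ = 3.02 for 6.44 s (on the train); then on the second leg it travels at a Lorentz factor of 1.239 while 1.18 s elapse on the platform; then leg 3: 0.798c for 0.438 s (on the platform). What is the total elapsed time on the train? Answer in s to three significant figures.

τ = 7.66 s

Leg 1: 6.44 s is already measured on the train.
Leg 2: γ = 1.239; τ_2 = 1.18/1.239 = 0.9524 s.
Leg 3: γ = 1/√(1 − 0.798²) = 1/√0.3632 = 1.659; τ_3 = 0.438/1.659 = 0.2640 s.
Total: 6.440 + 0.9524 + 0.2640 s.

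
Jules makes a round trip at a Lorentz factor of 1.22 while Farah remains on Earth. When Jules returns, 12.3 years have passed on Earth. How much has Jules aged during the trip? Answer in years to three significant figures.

γ = 1.22
Jules's clock measures proper time along the trip: τ = Δt/γ = 12.3/1.220 years.

τ = 10.1 years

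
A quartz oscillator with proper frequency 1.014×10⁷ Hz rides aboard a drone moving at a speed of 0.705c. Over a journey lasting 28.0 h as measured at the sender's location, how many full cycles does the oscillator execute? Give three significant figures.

N = 7.25×10¹¹

γ = 1/√(1 − 0.705²) = 1/√0.5030 = 1.410
The oscillator's own cycle count is N = f × τ where τ is the proper time aboard the drone. τ = Δt/γ = 28.0/1.410 = 19.86 h = 7.149×10⁴ s.
N = 1.014×10⁷ × 7.149×10⁴ = 7.249×10¹¹.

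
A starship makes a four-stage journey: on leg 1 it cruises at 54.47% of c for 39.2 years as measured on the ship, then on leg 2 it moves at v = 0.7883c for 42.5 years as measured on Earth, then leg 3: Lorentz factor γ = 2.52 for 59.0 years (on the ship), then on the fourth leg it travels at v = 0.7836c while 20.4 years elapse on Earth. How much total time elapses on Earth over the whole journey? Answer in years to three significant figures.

Leg 1: β = 0.5447; γ = 1/√(1 − 0.5447²) = 1/√0.7033 = 1.192; Δt_1 = 1.192 × 39.2 = 46.74 years.
Leg 2: 42.5 years is already measured on Earth.
Leg 3: γ = 2.52; Δt_3 = 2.520 × 59.0 = 148.7 years.
Leg 4: 20.4 years is already measured on Earth.
Total: 46.74 + 42.50 + 148.7 + 20.40 years.

Δt = 258 years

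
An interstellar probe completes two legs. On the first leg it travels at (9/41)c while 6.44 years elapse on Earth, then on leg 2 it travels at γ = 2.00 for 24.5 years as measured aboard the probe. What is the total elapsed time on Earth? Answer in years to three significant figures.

Δt = 55.4 years

Leg 1: 6.44 years is already measured on Earth.
Leg 2: γ = 2.00; Δt_2 = 2.000 × 24.5 = 49.00 years.
Total: 6.440 + 49.00 years.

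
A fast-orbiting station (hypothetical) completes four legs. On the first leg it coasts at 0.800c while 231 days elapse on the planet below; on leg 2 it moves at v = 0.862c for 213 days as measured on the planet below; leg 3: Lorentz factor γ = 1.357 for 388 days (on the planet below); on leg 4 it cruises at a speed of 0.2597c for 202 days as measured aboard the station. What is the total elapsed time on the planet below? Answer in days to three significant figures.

Δt = 1040 days

Leg 1: 231 days is already measured on the planet below.
Leg 2: 213 days is already measured on the planet below.
Leg 3: 388 days is already measured on the planet below.
Leg 4: γ = 1/√(1 − 0.2597²) = 1/√0.9326 = 1.036; Δt_4 = 1.036 × 202 = 209.2 days.
Total: 231.0 + 213.0 + 388.0 + 209.2 days.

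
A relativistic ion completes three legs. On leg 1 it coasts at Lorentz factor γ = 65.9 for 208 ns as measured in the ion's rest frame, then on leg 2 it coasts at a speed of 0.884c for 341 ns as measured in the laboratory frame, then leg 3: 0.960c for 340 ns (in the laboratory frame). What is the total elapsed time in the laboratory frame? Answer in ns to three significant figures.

Leg 1: γ = 65.9; Δt_1 = 65.90 × 208 = 1.371×10⁴ ns.
Leg 2: 341 ns is already measured in the laboratory frame.
Leg 3: 340 ns is already measured in the laboratory frame.
Total: 1.371×10⁴ + 341.0 + 340.0 ns.

Δt = 1.44×10⁴ ns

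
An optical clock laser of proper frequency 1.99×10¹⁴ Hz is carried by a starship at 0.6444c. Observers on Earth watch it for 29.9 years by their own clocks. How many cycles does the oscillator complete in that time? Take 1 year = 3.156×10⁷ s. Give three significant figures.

N = 1.44×10²³

γ = 1/√(1 − 0.6444²) = 1/√0.5847 = 1.308
During 29.9 years of lab time, the oscillator's proper time advances by τ = Δt/γ = 29.9/1.308 = 22.86 years = 7.216×10⁸ s.
N = f × τ = 1.99×10¹⁴ × 7.216×10⁸ = 1.436×10²³.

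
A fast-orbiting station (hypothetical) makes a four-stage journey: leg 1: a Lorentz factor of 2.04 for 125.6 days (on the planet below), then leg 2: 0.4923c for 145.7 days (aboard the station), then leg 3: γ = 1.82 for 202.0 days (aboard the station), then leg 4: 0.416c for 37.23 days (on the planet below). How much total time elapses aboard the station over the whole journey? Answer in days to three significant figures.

τ = 443 days

Leg 1: γ = 2.04; τ_1 = 125.6/2.040 = 61.57 days.
Leg 2: 145.7 days is already measured aboard the station.
Leg 3: 202.0 days is already measured aboard the station.
Leg 4: γ = 1/√(1 − 0.416²) = 1/√0.8269 = 1.100; τ_4 = 37.23/1.100 = 33.86 days.
Total: 61.57 + 145.7 + 202.0 + 33.86 days.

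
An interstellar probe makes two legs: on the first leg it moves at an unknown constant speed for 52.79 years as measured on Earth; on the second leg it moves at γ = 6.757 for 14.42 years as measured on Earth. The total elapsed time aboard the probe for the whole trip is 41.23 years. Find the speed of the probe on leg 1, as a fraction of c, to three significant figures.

β = 0.672

Leg 1: speed unknown; τ_1 = 52.79/γ_1.
Leg 2: γ = 6.757; τ_2 = 14.42/6.757 = 2.134 years.
Total proper time: τ_1 + 2.134 = 41.23, so τ_1 = 41.23 − 2.134 = 39.10 years.
γ_1 = 52.79/39.10 = 1.350; β = √(1 − 1/γ²) = √0.4515.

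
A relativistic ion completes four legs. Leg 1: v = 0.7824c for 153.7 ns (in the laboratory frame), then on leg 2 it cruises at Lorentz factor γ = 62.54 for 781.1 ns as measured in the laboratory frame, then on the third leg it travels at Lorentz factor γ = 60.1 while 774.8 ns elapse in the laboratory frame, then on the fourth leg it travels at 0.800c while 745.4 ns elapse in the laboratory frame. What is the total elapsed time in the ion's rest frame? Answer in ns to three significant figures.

Leg 1: γ = 1/√(1 − 0.7824²) = 1/√0.3879 = 1.606; τ_1 = 153.7/1.606 = 95.72 ns.
Leg 2: γ = 62.54; τ_2 = 781.1/62.54 = 12.49 ns.
Leg 3: γ = 60.1; τ_3 = 774.8/60.10 = 12.89 ns.
Leg 4: γ = 1/√(1 − 0.800²) = 5/3 ≈ 1.667; τ_4 = 745.4/1.667 = 447.2 ns.
Total: 95.72 + 12.49 + 12.89 + 447.2 ns.

τ = 568 ns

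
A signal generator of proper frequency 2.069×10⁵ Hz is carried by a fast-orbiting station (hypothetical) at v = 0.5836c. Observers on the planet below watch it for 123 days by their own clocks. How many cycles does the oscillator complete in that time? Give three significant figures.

γ = 1/√(1 − 0.5836²) = 1/√0.6594 = 1.231
During 123 days of lab time, the oscillator's proper time advances by τ = Δt/γ = 123/1.231 = 99.88 days = 8.630×10⁶ s.
N = f × τ = 2.069×10⁵ × 8.630×10⁶ = 1.785×10¹².

N = 1.79×10¹²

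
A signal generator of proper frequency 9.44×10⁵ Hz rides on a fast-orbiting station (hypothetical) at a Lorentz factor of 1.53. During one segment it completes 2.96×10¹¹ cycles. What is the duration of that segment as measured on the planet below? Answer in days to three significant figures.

γ = 1.53
Proper time for N cycles: τ = N/f = 2.96×10¹¹/(9.44×10⁵) = 3.136×10⁵ s = 3.629 days.
Lab-frame duration Δt = γτ = 1.530 × 3.629 = 5.553 days.

Δt = 5.55 days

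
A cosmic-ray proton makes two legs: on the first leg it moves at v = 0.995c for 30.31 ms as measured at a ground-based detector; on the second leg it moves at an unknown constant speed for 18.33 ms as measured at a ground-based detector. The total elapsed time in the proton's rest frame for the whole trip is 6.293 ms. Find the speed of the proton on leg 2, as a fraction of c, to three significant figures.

β = 0.984

Leg 1: γ = 1/√(1 − 0.995²) = 1/√0.009975 = 10.01; τ_1 = 30.31/10.01 = 3.027 ms.
Leg 2: speed unknown; τ_2 = 18.33/γ_2.
Total proper time: 3.027 + τ_2 = 6.293, so τ_2 = 6.293 − 3.027 = 3.266 ms.
γ_2 = 18.33/3.266 = 5.613; β = √(1 − 1/γ²) = √0.9683.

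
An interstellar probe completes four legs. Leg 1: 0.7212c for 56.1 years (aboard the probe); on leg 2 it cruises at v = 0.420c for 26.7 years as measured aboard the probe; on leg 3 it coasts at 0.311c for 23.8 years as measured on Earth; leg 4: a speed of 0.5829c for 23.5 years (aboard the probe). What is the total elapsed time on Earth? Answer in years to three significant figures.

Leg 1: γ = 1/√(1 − 0.7212²) = 1/√0.4799 = 1.444; Δt_1 = 1.444 × 56.1 = 80.98 years.
Leg 2: γ = 1/√(1 − 0.420²) = 1/√0.8236 = 1.102; Δt_2 = 1.102 × 26.7 = 29.42 years.
Leg 3: 23.8 years is already measured on Earth.
Leg 4: γ = 1/√(1 − 0.5829²) = 1/√0.6602 = 1.231; Δt_4 = 1.231 × 23.5 = 28.92 years.
Total: 80.98 + 29.42 + 23.80 + 28.92 years.

Δt = 163 years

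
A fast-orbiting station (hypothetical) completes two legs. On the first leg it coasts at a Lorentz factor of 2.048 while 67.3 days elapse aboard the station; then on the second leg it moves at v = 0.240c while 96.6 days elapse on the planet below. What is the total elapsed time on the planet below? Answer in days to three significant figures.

Leg 1: γ = 2.048; Δt_1 = 2.048 × 67.3 = 137.8 days.
Leg 2: 96.6 days is already measured on the planet below.
Total: 137.8 + 96.60 days.

Δt = 234 days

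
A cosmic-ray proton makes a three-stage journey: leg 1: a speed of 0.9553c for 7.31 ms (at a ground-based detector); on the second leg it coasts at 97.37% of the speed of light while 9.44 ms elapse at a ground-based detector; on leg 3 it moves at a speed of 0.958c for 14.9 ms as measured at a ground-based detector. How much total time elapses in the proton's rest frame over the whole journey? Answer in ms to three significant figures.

Leg 1: γ = 1/√(1 − 0.9553²) = 1/√0.08740 = 3.383; τ_1 = 7.31/3.383 = 2.161 ms.
Leg 2: β = 0.9737; γ = 1/√(1 − 0.9737²) = 1/√0.05191 = 4.389; τ_2 = 9.44/4.389 = 2.151 ms.
Leg 3: γ = 1/√(1 − 0.958²) = 1/√0.08224 = 3.487; τ_3 = 14.9/3.487 = 4.273 ms.
Total: 2.161 + 2.151 + 4.273 ms.

τ = 8.58 ms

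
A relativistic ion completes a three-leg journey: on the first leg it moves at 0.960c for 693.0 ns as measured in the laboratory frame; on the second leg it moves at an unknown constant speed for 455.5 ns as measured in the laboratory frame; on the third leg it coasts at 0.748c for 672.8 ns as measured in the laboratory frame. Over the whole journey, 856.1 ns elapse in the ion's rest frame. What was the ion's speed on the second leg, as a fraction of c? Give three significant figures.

Leg 1: γ = 1/√(1 − 0.960²) = 25/7 ≈ 3.571; τ_1 = 693.0/3.571 = 194.0 ns.
Leg 2: speed unknown; τ_2 = 455.5/γ_2.
Leg 3: γ = 1/√(1 − 0.748²) = 1/√0.4405 = 1.507; τ_3 = 672.8/1.507 = 446.5 ns.
Total proper time: 194.0 + τ_2 + 446.5 = 856.1, so τ_2 = 856.1 − 640.6 = 215.5 ns.
γ_2 = 455.5/215.5 = 2.113; β = √(1 − 1/γ²) = √0.7761.

β = 0.881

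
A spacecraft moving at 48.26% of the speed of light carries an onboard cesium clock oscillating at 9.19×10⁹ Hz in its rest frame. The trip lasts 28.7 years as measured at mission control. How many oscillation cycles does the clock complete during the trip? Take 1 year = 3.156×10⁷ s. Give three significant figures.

N = 7.29×10¹⁸

β = 0.4826; γ = 1/√(1 − 0.4826²) = 1/√0.7671 = 1.142
The oscillator's own cycle count is N = f × τ where τ is the proper time aboard the spacecraft. τ = Δt/γ = 28.7/1.142 = 25.14 years = 7.933×10⁸ s.
N = 9.19×10⁹ × 7.933×10⁸ = 7.291×10¹⁸.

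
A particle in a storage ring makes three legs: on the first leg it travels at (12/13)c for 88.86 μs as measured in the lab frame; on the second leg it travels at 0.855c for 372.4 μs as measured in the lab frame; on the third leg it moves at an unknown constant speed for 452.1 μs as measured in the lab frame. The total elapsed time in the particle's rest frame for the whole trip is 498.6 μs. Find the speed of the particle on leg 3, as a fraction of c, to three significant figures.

Leg 1: γ = 1/√(1 − (12/13)²) = 13/5 = 2.600; τ_1 = 88.86/2.600 = 34.18 μs.
Leg 2: γ = 1/√(1 − 0.855²) = 1/√0.2690 = 1.928; τ_2 = 372.4/1.928 = 193.1 μs.
Leg 3: speed unknown; τ_3 = 452.1/γ_3.
Total proper time: 34.18 + 193.1 + τ_3 = 498.6, so τ_3 = 498.6 − 227.3 = 271.3 μs.
γ_3 = 452.1/271.3 = 1.667; β = √(1 − 1/γ²) = √0.6399.

β = 0.800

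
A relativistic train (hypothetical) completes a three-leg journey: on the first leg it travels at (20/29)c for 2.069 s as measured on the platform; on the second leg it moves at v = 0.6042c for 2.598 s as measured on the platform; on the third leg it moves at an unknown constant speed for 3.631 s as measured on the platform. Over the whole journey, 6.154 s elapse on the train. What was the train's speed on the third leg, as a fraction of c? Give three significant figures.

Leg 1: γ = 1/√(1 − (20/29)²) = 29/21 ≈ 1.381; τ_1 = 2.069/1.381 = 1.498 s.
Leg 2: γ = 1/√(1 − 0.6042²) = 1/√0.6349 = 1.255; τ_2 = 2.598/1.255 = 2.070 s.
Leg 3: speed unknown; τ_3 = 3.631/γ_3.
Total proper time: 1.498 + 2.070 + τ_3 = 6.154, so τ_3 = 6.154 − 3.568 = 2.586 s.
γ_3 = 3.631/2.586 = 1.404; β = √(1 − 1/γ²) = √0.4929.

β = 0.702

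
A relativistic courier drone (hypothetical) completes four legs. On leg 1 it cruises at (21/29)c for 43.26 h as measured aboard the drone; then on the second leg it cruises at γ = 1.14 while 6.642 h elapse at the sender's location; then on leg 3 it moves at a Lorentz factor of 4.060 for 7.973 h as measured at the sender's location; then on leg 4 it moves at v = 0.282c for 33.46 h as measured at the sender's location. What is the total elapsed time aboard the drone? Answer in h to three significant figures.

τ = 83.2 h

Leg 1: 43.26 h is already measured aboard the drone.
Leg 2: γ = 1.14; τ_2 = 6.642/1.140 = 5.826 h.
Leg 3: γ = 4.060; τ_3 = 7.973/4.060 = 1.964 h.
Leg 4: γ = 1/√(1 − 0.282²) = 1/√0.9205 = 1.042; τ_4 = 33.46/1.042 = 32.10 h.
Total: 43.26 + 5.826 + 1.964 + 32.10 h.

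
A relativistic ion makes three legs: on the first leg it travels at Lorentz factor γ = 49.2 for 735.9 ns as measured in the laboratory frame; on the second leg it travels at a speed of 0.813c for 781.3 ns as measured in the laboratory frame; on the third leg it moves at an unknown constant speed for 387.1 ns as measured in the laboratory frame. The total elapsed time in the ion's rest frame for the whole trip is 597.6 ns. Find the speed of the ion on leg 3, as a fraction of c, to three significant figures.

β = 0.944

Leg 1: γ = 49.2; τ_1 = 735.9/49.20 = 14.96 ns.
Leg 2: γ = 1/√(1 − 0.813²) = 1/√0.3390 = 1.717; τ_2 = 781.3/1.717 = 454.9 ns.
Leg 3: speed unknown; τ_3 = 387.1/γ_3.
Total proper time: 14.96 + 454.9 + τ_3 = 597.6, so τ_3 = 597.6 − 469.9 = 127.7 ns.
γ_3 = 387.1/127.7 = 3.031; β = √(1 − 1/γ²) = √0.8911.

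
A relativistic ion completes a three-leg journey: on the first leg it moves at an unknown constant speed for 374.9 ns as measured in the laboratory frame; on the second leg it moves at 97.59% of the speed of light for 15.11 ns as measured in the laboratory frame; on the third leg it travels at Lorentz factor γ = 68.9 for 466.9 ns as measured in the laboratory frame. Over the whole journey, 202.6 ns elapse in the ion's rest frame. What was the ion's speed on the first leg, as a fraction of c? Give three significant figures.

β = 0.858

Leg 1: speed unknown; τ_1 = 374.9/γ_1.
Leg 2: β = 0.9759; γ = 1/√(1 − 0.9759²) = 1/√0.04762 = 4.583; τ_2 = 15.11/4.583 = 3.297 ns.
Leg 3: γ = 68.9; τ_3 = 466.9/68.90 = 6.776 ns.
Total proper time: τ_1 + 3.297 + 6.776 = 202.6, so τ_1 = 202.6 − 10.07 = 192.5 ns.
γ_1 = 374.9/192.5 = 1.947; β = √(1 − 1/γ²) = √0.7363.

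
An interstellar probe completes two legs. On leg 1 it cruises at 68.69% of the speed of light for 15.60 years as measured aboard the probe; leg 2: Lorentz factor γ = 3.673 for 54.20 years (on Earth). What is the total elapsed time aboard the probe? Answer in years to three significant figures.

Leg 1: 15.60 years is already measured aboard the probe.
Leg 2: γ = 3.673; τ_2 = 54.20/3.673 = 14.76 years.
Total: 15.60 + 14.76 years.

τ = 30.4 years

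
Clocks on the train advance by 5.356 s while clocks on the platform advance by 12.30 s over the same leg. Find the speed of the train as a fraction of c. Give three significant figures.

v = 0.900c

The proper time is measured on the train (both events occur at the train's location); Δt is measured on the platform. γ = Δt/τ = 12.30/5.356 = 2.296.
β = √(1 − 1/γ²) = √(1 − 0.1896) = √0.8104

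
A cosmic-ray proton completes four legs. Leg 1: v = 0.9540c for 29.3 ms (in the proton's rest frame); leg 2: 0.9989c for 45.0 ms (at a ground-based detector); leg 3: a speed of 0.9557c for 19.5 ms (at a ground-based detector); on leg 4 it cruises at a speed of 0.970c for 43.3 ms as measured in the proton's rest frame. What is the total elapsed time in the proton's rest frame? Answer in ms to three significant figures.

Leg 1: 29.3 ms is already measured in the proton's rest frame.
Leg 2: γ = 1/√(1 − 0.9989²) = 1/√0.002199 = 21.33; τ_2 = 45.0/21.33 = 2.110 ms.
Leg 3: γ = 1/√(1 − 0.9557²) = 1/√0.08664 = 3.397; τ_3 = 19.5/3.397 = 5.740 ms.
Leg 4: 43.3 ms is already measured in the proton's rest frame.
Total: 29.30 + 2.110 + 5.740 + 43.30 ms.

τ = 80.4 ms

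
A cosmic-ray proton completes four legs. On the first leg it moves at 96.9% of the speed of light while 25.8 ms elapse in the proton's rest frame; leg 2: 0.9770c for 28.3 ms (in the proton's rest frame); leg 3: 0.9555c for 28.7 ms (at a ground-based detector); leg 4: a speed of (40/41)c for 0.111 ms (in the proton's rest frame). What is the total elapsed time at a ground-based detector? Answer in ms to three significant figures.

Δt = 266 ms

Leg 1: β = 0.969; γ = 1/√(1 − 0.969²) = 1/√0.06104 = 4.048; Δt_1 = 4.048 × 25.8 = 104.4 ms.
Leg 2: γ = 1/√(1 − 0.9770²) = 1/√0.04547 = 4.690; Δt_2 = 4.690 × 28.3 = 132.7 ms.
Leg 3: 28.7 ms is already measured at a ground-based detector.
Leg 4: γ = 1/√(1 − (40/41)²) = 41/9 ≈ 4.556; Δt_4 = 4.556 × 0.111 = 0.5057 ms.
Total: 104.4 + 132.7 + 28.70 + 0.5057 ms.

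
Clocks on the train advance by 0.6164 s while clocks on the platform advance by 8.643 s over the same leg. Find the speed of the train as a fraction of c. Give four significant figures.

v = 0.9975c

The proper time is measured on the train (both events occur at the train's location); Δt is measured on the platform. γ = Δt/τ = 8.643/0.6164 = 14.02.
β = √(1 − 1/γ²) = √(1 − 0.005086) = √0.9949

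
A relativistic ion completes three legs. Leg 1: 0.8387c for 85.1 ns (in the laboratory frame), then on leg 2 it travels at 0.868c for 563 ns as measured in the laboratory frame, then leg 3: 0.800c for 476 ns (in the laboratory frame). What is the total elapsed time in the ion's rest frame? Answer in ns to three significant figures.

Leg 1: γ = 1/√(1 − 0.8387²) = 1/√0.2966 = 1.836; τ_1 = 85.1/1.836 = 46.34 ns.
Leg 2: γ = 1/√(1 − 0.868²) = 1/√0.2466 = 2.014; τ_2 = 563/2.014 = 279.6 ns.
Leg 3: γ = 1/√(1 − 0.800²) = 5/3 ≈ 1.667; τ_3 = 476/1.667 = 285.6 ns.
Total: 46.34 + 279.6 + 285.6 ns.

τ = 612 ns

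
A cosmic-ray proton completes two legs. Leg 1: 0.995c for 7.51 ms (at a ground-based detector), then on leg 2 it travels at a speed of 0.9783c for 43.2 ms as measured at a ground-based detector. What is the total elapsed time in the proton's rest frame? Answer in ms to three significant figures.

Leg 1: γ = 1/√(1 − 0.995²) = 1/√0.009975 = 10.01; τ_1 = 7.51/10.01 = 0.7501 ms.
Leg 2: γ = 1/√(1 − 0.9783²) = 1/√0.04293 = 4.826; τ_2 = 43.2/4.826 = 8.951 ms.
Total: 0.7501 + 8.951 ms.

τ = 9.70 ms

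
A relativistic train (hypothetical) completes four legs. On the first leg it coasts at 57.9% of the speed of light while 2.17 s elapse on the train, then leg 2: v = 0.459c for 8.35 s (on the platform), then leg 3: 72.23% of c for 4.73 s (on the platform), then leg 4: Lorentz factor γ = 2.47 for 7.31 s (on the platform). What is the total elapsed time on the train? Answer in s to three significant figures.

τ = 15.8 s

Leg 1: 2.17 s is already measured on the train.
Leg 2: γ = 1/√(1 − 0.459²) = 1/√0.7893 = 1.126; τ_2 = 8.35/1.126 = 7.418 s.
Leg 3: β = 0.7223; γ = 1/√(1 − 0.7223²) = 1/√0.4783 = 1.446; τ_3 = 4.73/1.446 = 3.271 s.
Leg 4: γ = 2.47; τ_4 = 7.31/2.470 = 2.960 s.
Total: 2.170 + 7.418 + 3.271 + 2.960 s.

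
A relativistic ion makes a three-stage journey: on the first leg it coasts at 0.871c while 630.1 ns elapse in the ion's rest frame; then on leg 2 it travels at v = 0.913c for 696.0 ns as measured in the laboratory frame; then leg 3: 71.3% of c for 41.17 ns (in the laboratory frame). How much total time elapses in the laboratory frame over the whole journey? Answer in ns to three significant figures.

Δt = 2020 ns

Leg 1: γ = 1/√(1 − 0.871²) = 1/√0.2414 = 2.035; Δt_1 = 2.035 × 630.1 = 1283 ns.
Leg 2: 696.0 ns is already measured in the laboratory frame.
Leg 3: 41.17 ns is already measured in the laboratory frame.
Total: 1283 + 696.0 + 41.17 ns.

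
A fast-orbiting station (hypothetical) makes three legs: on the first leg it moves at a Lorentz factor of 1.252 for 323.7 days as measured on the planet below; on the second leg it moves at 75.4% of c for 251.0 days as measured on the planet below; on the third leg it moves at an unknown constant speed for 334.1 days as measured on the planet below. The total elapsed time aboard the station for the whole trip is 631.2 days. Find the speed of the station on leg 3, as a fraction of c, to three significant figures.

β = 0.783

Leg 1: γ = 1.252; τ_1 = 323.7/1.252 = 258.5 days.
Leg 2: β = 0.754; γ = 1/√(1 − 0.754²) = 1/√0.4315 = 1.522; τ_2 = 251.0/1.522 = 164.9 days.
Leg 3: speed unknown; τ_3 = 334.1/γ_3.
Total proper time: 258.5 + 164.9 + τ_3 = 631.2, so τ_3 = 631.2 − 423.4 = 207.8 days.
γ_3 = 334.1/207.8 = 1.608; β = √(1 − 1/γ²) = √0.6132.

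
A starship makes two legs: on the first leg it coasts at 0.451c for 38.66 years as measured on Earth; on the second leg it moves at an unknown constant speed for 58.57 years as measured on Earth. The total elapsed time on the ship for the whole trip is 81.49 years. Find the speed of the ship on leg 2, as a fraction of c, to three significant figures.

β = 0.597

Leg 1: γ = 1/√(1 − 0.451²) = 1/√0.7966 = 1.120; τ_1 = 38.66/1.120 = 34.50 years.
Leg 2: speed unknown; τ_2 = 58.57/γ_2.
Total proper time: 34.50 + τ_2 = 81.49, so τ_2 = 81.49 − 34.50 = 46.99 years.
γ_2 = 58.57/46.99 = 1.247; β = √(1 − 1/γ²) = √0.3565.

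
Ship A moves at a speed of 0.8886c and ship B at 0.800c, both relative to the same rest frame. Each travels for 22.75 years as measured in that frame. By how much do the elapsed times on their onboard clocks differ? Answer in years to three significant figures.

A: γ = 1/√(1 − 0.8886²) = 1/√0.2104 = 2.180; τ_A = 22.75/2.180 = 10.44 years.
B: γ = 1/√(1 − 0.800²) = 5/3 ≈ 1.667; τ_B = 22.75/1.667 = 13.65 years.

|τ_A − τ_B| = 3.21 years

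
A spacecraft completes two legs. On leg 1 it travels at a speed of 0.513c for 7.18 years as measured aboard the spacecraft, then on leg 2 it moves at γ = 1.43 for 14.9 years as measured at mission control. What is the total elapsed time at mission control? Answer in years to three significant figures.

Δt = 23.3 years

Leg 1: γ = 1/√(1 − 0.513²) = 1/√0.7368 = 1.165; Δt_1 = 1.165 × 7.18 = 8.365 years.
Leg 2: 14.9 years is already measured at mission control.
Total: 8.365 + 14.90 years.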